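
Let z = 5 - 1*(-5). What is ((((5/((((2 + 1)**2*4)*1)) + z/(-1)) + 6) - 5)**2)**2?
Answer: 10355301121/1679616 ≈ 6165.3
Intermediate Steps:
z = 10 (z = 5 + 5 = 10)
((((5/((((2 + 1)**2*4)*1)) + z/(-1)) + 6) - 5)**2)**2 = ((((5/((((2 + 1)**2*4)*1)) + 10/(-1)) + 6) - 5)**2)**2 = ((((5/(((3**2*4)*1)) + 10*(-1)) + 6) - 5)**2)**2 = ((((5/(((9*4)*1)) - 10) + 6) - 5)**2)**2 = ((((5/((36*1)) - 10) + 6) - 5)**2)**2 = ((((5/36 - 10) + 6) - 5)**2)**2 = (((-355/36 + 6) - 5)**2)**2 = ((-139/36 - 5)**2)**2 = ((-319/36)**2)**2 = (101761/1296)**2 = 10355301121/1679616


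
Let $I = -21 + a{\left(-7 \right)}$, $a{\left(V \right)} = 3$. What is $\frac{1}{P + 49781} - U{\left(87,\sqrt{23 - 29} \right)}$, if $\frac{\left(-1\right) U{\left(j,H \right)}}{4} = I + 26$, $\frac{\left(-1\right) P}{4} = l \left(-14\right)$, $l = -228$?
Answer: $\frac{1184417}{37013} \approx 32.0$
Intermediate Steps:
$P = -12768$ ($P = - 4 \left(\left(-228\right) \left(-14\right)\right) = \left(-4\right) 3192 = -12768$)
$I = -18$ ($I = -21 + 3 = -18$)
$U{\left(j,H \right)} = -32$ ($U{\left(j,H \right)} = - 4 \left(-18 + 26\right) = \left(-4\right) 8 = -32$)
$\frac{1}{P + 49781} - U{\left(87,\sqrt{23 - 29} \right)} = \frac{1}{-12768 + 49781} - -32 = \frac{1}{37013} + 32 = \frac{1184417}{37013}$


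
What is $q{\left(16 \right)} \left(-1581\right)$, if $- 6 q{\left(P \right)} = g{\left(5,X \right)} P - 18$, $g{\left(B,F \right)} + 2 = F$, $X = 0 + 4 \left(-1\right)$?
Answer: $-30039$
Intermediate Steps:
$X = -4$ ($X = 0 - 4 = -4$)
$g{\left(B,F \right)} = -2 + F$
$q{\left(P \right)} = 3 + P$ ($q{\left(P \right)} = - \frac{\left(-2 - 4\right) P - 18}{6} = - \frac{- 6 P - 18}{6} = - \frac{-18 - 6 P}{6} = 3 + P$)
$q{\left(16 \right)} \left(-1581\right) = \left(3 + 16\right) \left(-1581\right) = 19 \left(-1581\right) = -30039$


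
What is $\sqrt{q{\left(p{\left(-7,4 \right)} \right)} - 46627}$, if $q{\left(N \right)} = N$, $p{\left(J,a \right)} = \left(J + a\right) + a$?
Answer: $i \sqrt{46626} \approx 215.93 i$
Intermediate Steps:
$p{\left(J,a \right)} = J + 2 a$
$\sqrt{q{\left(p{\left(-7,4 \right)} \right)} - 46627} = \sqrt{\left(-7 + 2 \cdot 4\right) - 46627} = \sqrt{\left(-7 + 8\right) - 46627} = \sqrt{1 - 46627} = \sqrt{-46626} = i \sqrt{46626}$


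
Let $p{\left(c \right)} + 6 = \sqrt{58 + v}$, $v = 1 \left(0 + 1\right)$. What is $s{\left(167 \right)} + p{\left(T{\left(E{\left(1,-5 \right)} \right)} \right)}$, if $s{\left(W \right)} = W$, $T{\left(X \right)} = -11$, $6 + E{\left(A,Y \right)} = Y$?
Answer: $161 + \sqrt{59} \approx 168.68$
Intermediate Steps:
$E{\left(A,Y \right)} = -6 + Y$
$v = 1$ ($v = 1 \cdot 1 = 1$)
$p{\left(c \right)} = -6 + \sqrt{59}$ ($p{\left(c \right)} = -6 + \sqrt{58 + 1} = -6 + \sqrt{59}$)
$s{\left(167 \right)} + p{\left(T{\left(E{\left(1,-5 \right)} \right)} \right)} = 167 - \left(6 - \sqrt{59}\right) = 161 + \sqrt{59}$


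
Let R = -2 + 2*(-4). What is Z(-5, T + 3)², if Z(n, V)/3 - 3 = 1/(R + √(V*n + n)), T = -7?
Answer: 108072/1445 - 882*√15/1445 ≈ 72.426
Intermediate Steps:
R = -10 (R = -2 - 8 = -10)
Z(n, V) = 9 + 3/(-10 + √(n + V*n)) (Z(n, V) = 9 + 3/(-10 + √(V*n + n)) = 9 + 3/(-10 + √(n + V*n)))
Z(-5, T + 3)² = (3*(-29 + 3*√(-5*(1 + (-7 + 3))))/(-10 + √(-5*(1 + (-7 + 3)))))² = (3*(-29 + 3*√(-5*(1 - 4)))/(-10 + √(-5*(1 - 4))))² = (3*(-29 + 3*√(-5*(-3)))/(-10 + √(-5*(-3))))² = (3*(-29 + 3*√15)/(-10 + √15))² = 9*(-29 + 3*√15)²/(-10 + √15)²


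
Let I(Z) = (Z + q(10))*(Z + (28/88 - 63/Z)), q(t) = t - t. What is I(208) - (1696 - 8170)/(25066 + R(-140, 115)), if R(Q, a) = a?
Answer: 921899321/21307 ≈ 43267.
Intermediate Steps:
q(t) = 0
I(Z) = Z*(7/22 + Z - 63/Z) (I(Z) = (Z + 0)*(Z + (28/88 - 63/Z)) = Z*(Z + (28*(1/88) - 63/Z)) = Z*(Z + (7/22 - 63/Z)) = Z*(7/22 + Z - 63/Z))
I(208) - (1696 - 8170)/(25066 + R(-140, 115)) = (-63 + 208² + (7/22)*208) - (1696 - 8170)/(25066 + 115) = (-63 + 43264 + 728/11) - (-6474)/25181 = 475939/11 - (-6474)/25181 = 475939/11 - 1*(-498/1937) = 475939/11 + 498/1937 = 921899321/21307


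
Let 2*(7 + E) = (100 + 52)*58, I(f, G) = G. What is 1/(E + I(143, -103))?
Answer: 1/4298 ≈ 0.00023267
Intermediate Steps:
E = 4401 (E = -7 + ((100 + 52)*58)/2 = -7 + (152*58)/2 = -7 + (½)*8816 = -7 + 4408 = 4401)
1/(E + I(143, -103)) = 1/(4401 - 103) = 1/4298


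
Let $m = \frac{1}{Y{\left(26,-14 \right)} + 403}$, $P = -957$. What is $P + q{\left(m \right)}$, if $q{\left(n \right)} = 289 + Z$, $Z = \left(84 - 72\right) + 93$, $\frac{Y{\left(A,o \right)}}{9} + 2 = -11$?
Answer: $-563$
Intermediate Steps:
$Y{\left(A,o \right)} = -117$ ($Y{\left(A,o \right)} = -18 + 9 \left(-11\right) = -18 - 99 = -117$)
$m = \frac{1}{286}$ ($m = \frac{1}{-117 + 403} = \frac{1}{286} \approx 0.0034965$)
$Z = 105$ ($Z = 12 + 93 = 105$)
$q{\left(n \right)} = 394$ ($q{\left(n \right)} = 289 + 105 = 394$)
$P + q{\left(m \right)} = -957 + 394 = -563$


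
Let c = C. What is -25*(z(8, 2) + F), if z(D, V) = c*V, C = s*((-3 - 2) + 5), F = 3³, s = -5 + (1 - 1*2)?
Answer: -675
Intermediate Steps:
s = -6 (s = -5 + (1 - 2) = -5 - 1 = -6)
F = 27
C = 0 (C = -6*((-3 - 2) + 5) = -6*(-5 + 5) = -6*0 = 0)
c = 0
z(D, V) = 0 (z(D, V) = 0*V = 0)
-25*(z(8, 2) + F) = -25*(0 + 27) = -25*27 = -675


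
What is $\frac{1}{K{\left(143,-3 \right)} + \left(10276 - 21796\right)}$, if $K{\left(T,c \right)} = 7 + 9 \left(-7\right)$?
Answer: $- \frac{1}{11576} \approx -8.6386 \cdot 10^{-5}$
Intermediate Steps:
$K{\left(T,c \right)} = -56$ ($K{\left(T,c \right)} = 7 - 63 = -56$)
$\frac{1}{K{\left(143,-3 \right)} + \left(10276 - 21796\right)} = \frac{1}{-56 + \left(10276 - 21796\right)} = \frac{1}{-56 - 11520} = \frac{1}{-11576} = - \frac{1}{11576}$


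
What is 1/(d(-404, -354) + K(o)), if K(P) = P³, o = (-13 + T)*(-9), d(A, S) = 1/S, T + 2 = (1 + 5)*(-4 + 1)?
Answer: 354/9274117841 ≈ 3.8171e-8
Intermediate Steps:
T = -20 (T = -2 + (1 + 5)*(-4 + 1) = -2 + 6*(-3) = -2 - 18 = -20)
o = 297 (o = (-13 - 20)*(-9) = -33*(-9) = 297)
1/(d(-404, -354) + K(o)) = 1/(1/(-354) + 297³) = 1/(-1/354 + 26198073) = 1/(9274117841/354) = 354/9274117841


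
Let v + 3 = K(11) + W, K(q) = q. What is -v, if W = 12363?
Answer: -12371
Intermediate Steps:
v = 12371 (v = -3 + (11 + 12363) = -3 + 12374 = 12371)
-v = -1*12371 = -12371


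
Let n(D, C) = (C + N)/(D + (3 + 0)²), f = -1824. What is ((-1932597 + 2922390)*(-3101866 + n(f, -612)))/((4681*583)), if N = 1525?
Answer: -168861316339863/150096265 ≈ -1.1250e+6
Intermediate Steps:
n(D, C) = (1525 + C)/(9 + D) (n(D, C) = (C + 1525)/(D + (3 + 0)²) = (1525 + C)/(D + 3²) = (1525 + C)/(D + 9) = (1525 + C)/(9 + D))
((-1932597 + 2922390)*(-3101866 + n(f, -612)))/((4681*583)) = ((-1932597 + 2922390)*(-3101866 + (1525 - 612)/(9 - 1824)))/((4681*583)) = (989793*(-3101866 + 913/(-1815)))/2729023 = (989793*(-3101866 - 1/1815*913))*(1/2729023) = (989793*(-3101866 - 83/165))*(1/2729023) = (989793*(-511807973/165))*(1/2729023) = -168861316339863/55*1/2729023 = -168861316339863/150096265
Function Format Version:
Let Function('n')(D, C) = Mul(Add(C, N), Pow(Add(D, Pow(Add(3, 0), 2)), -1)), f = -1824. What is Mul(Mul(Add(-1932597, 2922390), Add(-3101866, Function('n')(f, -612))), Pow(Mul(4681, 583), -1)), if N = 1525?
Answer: Rational(-168861316339863, 150096265) ≈ -1.1250e+6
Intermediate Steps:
Function('n')(D, C) = Mul(Pow(Add(9, D), -1), Add(1525, C)) (Function('n')(D, C) = Mul(Add(C, 1525), Pow(Add(D, Pow(Add(3, 0), 2)), -1)) = Mul(Add(1525, C), Pow(Add(D, Pow(3, 2)), -1)) = Mul(Add(1525, C), Pow(Add(D, 9), -1)) = Mul(Add(1525, C), Pow(Add(9, D), -1)) = Mul(Pow(Add(9, D), -1), Add(1525, C)))
Mul(Mul(Add(-1932597, 2922390), Add(-3101866, Function('n')(f, -612))), Pow(Mul(4681, 583), -1)) = Mul(Mul(Add(-1932597, 2922390), Add(-3101866, Mul(Pow(Add(9, -1824), -1), Add(1525, -612)))), Pow(Mul(4681, 583), -1)) = Mul(Mul(989793, Add(-3101866, Mul(Pow(-1815, -1), 913))), Pow(2729023, -1)) = Mul(Mul(989793, Add(-3101866, Mul(Rational(-1, 1815), 913))), Rational(1, 2729023)) = Mul(Mul(989793, Add(-3101866, Rational(-83, 165))), Rational(1, 2729023)) = Mul(Mul(989793, Rational(-511807973, 165)), Rational(1, 2729023)) = Mul(Rational(-168861316339863, 55), Rational(1, 2729023)) = Rational(-168861316339863, 150096265)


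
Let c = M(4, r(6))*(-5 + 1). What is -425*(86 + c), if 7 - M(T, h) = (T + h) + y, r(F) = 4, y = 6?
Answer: -48450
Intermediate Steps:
M(T, h) = 1 - T - h (M(T, h) = 7 - ((T + h) + 6) = 7 - (6 + T + h) = 7 + (-6 - T - h) = 1 - T - h)
c = 28 (c = (1 - 1*4 - 1*4)*(-5 + 1) = (1 - 4 - 4)*(-4) = -7*(-4) = 28)
-425*(86 + c) = -425*(86 + 28) = -425*114 = -48450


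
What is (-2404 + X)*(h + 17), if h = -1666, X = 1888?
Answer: 850884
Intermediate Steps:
(-2404 + X)*(h + 17) = (-2404 + 1888)*(-1666 + 17) = -516*(-1649) = 850884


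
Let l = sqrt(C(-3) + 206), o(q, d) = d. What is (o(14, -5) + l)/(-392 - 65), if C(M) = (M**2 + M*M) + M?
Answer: 5/457 - sqrt(221)/457 ≈ -0.021589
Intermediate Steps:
C(M) = M + 2*M**2 (C(M) = (M**2 + M**2) + M = 2*M**2 + M = M + 2*M**2)
l = sqrt(221) (l = sqrt(-3*(1 + 2*(-3)) + 206) = sqrt(-3*(1 - 6) + 206) = sqrt(-3*(-5) + 206) = sqrt(15 + 206) = sqrt(221) ≈ 14.866)
(o(14, -5) + l)/(-392 - 65) = (-5 + sqrt(221))/(-392 - 65) = (-5 + sqrt(221))/(-457) = (-5 + sqrt(221))*(-1/457) = 5/457 - sqrt(221)/457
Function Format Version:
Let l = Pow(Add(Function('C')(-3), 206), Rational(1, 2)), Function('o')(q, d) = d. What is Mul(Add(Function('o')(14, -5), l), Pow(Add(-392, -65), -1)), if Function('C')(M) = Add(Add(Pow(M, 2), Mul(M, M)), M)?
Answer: Add(Rational(5, 457), Mul(Rational(-1, 457), Pow(221, Rational(1, 2)))) ≈ -0.021589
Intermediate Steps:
Function('C')(M) = Add(M, Mul(2, Pow(M, 2))) (Function('C')(M) = Add(Add(Pow(M, 2), Pow(M, 2)), M) = Add(Mul(2, Pow(M, 2)), M) = Add(M, Mul(2, Pow(M, 2))))
l = Pow(221, Rational(1, 2)) (l = Pow(Add(Mul(-3, Add(1, Mul(2, -3))), 206), Rational(1, 2)) = Pow(Add(Mul(-3, Add(1, -6)), 206), Rational(1, 2)) = Pow(Add(Mul(-3, -5), 206), Rational(1, 2)) = Pow(Add(15, 206), Rational(1, 2)) = Pow(221, Rational(1, 2)) ≈ 14.866)
Mul(Add(Function('o')(14, -5), l), Pow(Add(-392, -65), -1)) = Mul(Add(-5, Pow(221, Rational(1, 2))), Pow(Add(-392, -65), -1)) = Mul(Add(-5, Pow(221, Rational(1, 2))), Pow(-457, -1)) = Mul(Add(-5, Pow(221, Rational(1, 2))), Rational(-1, 457)) = Add(Rational(5, 457), Mul(Rational(-1, 457), Pow(221, Rational(1, 2))))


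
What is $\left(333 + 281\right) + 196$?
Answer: $810$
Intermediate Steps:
$\left(333 + 281\right) + 196 = 614 + 196 = 810$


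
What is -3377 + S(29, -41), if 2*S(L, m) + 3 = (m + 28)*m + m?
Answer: -6265/2 ≈ -3132.5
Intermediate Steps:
S(L, m) = -3/2 + m/2 + m*(28 + m)/2 (S(L, m) = -3/2 + ((m + 28)*m + m)/2 = -3/2 + ((28 + m)*m + m)/2 = -3/2 + (m*(28 + m) + m)/2 = -3/2 + (m + m*(28 + m))/2 = -3/2 + (m/2 + m*(28 + m)/2) = -3/2 + m/2 + m*(28 + m)/2)
-3377 + S(29, -41) = -3377 + (-3/2 + (½)*(-41)² + (29/2)*(-41)) = -3377 + (-3/2 + (½)*1681 - 1189/2) = -3377 + (-3/2 + 1681/2 - 1189/2) = -3377 + 489/2 = -6265/2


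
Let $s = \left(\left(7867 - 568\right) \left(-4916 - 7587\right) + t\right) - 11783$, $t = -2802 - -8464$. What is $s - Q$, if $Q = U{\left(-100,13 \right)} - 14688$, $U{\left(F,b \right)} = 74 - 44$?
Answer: $-91250860$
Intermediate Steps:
$t = 5662$ ($t = -2802 + 8464 = 5662$)
$U{\left(F,b \right)} = 30$
$Q = -14658$ ($Q = 30 - 14688 = -14658$)
$s = -91265518$ ($s = \left(\left(7867 - 568\right) \left(-4916 - 7587\right) + 5662\right) - 11783 = \left(7299 \left(-12503\right) + 5662\right) - 11783 = \left(-91259397 + 5662\right) - 11783 = -91253735 - 11783 = -91265518$)
$s - Q = -91265518 - -14658 = -91265518 + 14658 = -91250860$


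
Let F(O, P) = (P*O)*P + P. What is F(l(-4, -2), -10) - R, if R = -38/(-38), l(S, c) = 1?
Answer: 89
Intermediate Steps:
F(O, P) = P + O*P**2 (F(O, P) = (O*P)*P + P = O*P**2 + P = P + O*P**2)
R = 1 (R = -38*(-1/38) = 1)
F(l(-4, -2), -10) - R = -10*(1 + 1*(-10)) - 1*1 = -10*(1 - 10) - 1 = -10*(-9) - 1 = 90 - 1 = 89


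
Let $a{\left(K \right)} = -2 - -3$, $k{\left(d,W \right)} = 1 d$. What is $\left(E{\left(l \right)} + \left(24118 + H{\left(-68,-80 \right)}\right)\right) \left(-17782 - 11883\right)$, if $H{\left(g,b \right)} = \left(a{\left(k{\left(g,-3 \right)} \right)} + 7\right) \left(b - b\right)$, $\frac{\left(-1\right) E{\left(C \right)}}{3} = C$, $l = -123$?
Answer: $-726406855$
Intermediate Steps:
$k{\left(d,W \right)} = d$
$E{\left(C \right)} = - 3 C$
$a{\left(K \right)} = 1$ ($a{\left(K \right)} = -2 + 3 = 1$)
$H{\left(g,b \right)} = 0$ ($H{\left(g,b \right)} = \left(1 + 7\right) \left(b - b\right) = 8 \cdot 0 = 0$)
$\left(E{\left(l \right)} + \left(24118 + H{\left(-68,-80 \right)}\right)\right) \left(-17782 - 11883\right) = \left(\left(-3\right) \left(-123\right) + \left(24118 + 0\right)\right) \left(-17782 - 11883\right) = \left(369 + 24118\right) \left(-29665\right) = 24487 \left(-29665\right) = -726406855$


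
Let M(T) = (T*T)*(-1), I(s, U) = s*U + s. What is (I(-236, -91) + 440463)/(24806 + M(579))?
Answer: -461703/310435 ≈ -1.4873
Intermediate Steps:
I(s, U) = s + U*s (I(s, U) = U*s + s = s + U*s)
M(T) = -T² (M(T) = T²*(-1) = -T²)
(I(-236, -91) + 440463)/(24806 + M(579)) = (-236*(1 - 91) + 440463)/(24806 - 1*579²) = (-236*(-90) + 440463)/(24806 - 1*335241) = (21240 + 440463)/(24806 - 335241) = 461703/(-310435) = 461703*(-1/310435) = -461703/310435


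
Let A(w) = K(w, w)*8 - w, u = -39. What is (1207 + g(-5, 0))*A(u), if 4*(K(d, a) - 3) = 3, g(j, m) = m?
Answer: 83283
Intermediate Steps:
K(d, a) = 15/4 (K(d, a) = 3 + (¼)*3 = 3 + ¾ = 15/4)
A(w) = 30 - w (A(w) = (15/4)*8 - w = 30 - w)
(1207 + g(-5, 0))*A(u) = (1207 + 0)*(30 - 1*(-39)) = 1207*(30 + 39) = 1207*69 = 83283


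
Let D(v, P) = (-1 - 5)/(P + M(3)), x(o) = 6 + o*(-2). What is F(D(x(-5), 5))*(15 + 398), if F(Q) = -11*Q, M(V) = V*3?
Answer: 1947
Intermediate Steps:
M(V) = 3*V
x(o) = 6 - 2*o
D(v, P) = -6/(9 + P) (D(v, P) = (-1 - 5)/(P + 3*3) = -6/(P + 9) = -6/(9 + P))
F(D(x(-5), 5))*(15 + 398) = (-(-66)/(9 + 5))*(15 + 398) = -(-66)/14*413 = -11*(-3/7)*413 = (33/7)*413 = 1947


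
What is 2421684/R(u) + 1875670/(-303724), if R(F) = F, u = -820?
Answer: -92132700077/31131710 ≈ -2959.4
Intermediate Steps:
2421684/R(u) + 1875670/(-303724) = 2421684/(-820) + 1875670/(-303724) = 2421684*(-1/820) + 1875670*(-1/303724) = -605421/205 - 937835/151862 = -92132700077/31131710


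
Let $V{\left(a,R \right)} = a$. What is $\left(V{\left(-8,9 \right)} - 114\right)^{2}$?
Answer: $14884$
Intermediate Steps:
$\left(V{\left(-8,9 \right)} - 114\right)^{2} = \left(-8 - 114\right)^{2} = \left(-122\right)^{2} = 14884$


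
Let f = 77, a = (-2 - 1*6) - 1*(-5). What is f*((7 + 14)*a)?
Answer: -4851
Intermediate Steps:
a = -3 (a = (-2 - 6) + 5 = -8 + 5 = -3)
f*((7 + 14)*a) = 77*((7 + 14)*(-3)) = 77*(21*(-3)) = 77*(-63) = -4851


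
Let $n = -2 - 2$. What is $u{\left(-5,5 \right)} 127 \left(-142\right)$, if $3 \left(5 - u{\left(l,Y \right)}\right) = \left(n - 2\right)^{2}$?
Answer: $126238$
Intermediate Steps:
$n = -4$
$u{\left(l,Y \right)} = -7$ ($u{\left(l,Y \right)} = 5 - \frac{\left(-4 - 2\right)^{2}}{3} = 5 - \frac{\left(-6\right)^{2}}{3} = 5 - 12 = -7$)
$u{\left(-5,5 \right)} 127 \left(-142\right) = \left(-7\right) 127 \left(-142\right) = \left(-889\right) \left(-142\right) = 126238$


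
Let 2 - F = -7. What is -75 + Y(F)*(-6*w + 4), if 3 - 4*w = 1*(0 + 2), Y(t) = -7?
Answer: -185/2 ≈ -92.500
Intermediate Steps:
F = 9 (F = 2 - 1*(-7) = 2 + 7 = 9)
w = 1/4 (w = 3/4 - (0 + 2)/4 = 3/4 - 2/4 = 3/4 - 1/4*2 = 3/4 - 1/2 = 1/4 ≈ 0.25000)
-75 + Y(F)*(-6*w + 4) = -75 - 7*(-6*1/4 + 4) = -75 - 7*(-3/2 + 4) = -75 - 7*5/2 = -75 - 35/2 = -185/2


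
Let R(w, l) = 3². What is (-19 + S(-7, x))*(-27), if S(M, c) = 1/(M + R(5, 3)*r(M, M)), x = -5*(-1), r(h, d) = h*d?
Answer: 222615/434 ≈ 512.94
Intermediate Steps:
r(h, d) = d*h
x = 5
R(w, l) = 9
S(M, c) = 1/(M + 9*M²) (S(M, c) = 1/(M + 9*(M*M)) = 1/(M + 9*M²))
(-19 + S(-7, x))*(-27) = (-19 + 1/((-7)*(1 + 9*(-7))))*(-27) = (-19 - 1/(7*(1 - 63)))*(-27) = (-19 - ⅐/(-62))*(-27) = (-19 - ⅐*(-1/62))*(-27) = (-19 + 1/434)*(-27) = -8245/434*(-27) = 222615/434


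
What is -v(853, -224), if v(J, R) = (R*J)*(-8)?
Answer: -1528576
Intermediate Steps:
v(J, R) = -8*J*R (v(J, R) = (J*R)*(-8) = -8*J*R)
-v(853, -224) = -(-8)*853*(-224) = -1*1528576 = -1528576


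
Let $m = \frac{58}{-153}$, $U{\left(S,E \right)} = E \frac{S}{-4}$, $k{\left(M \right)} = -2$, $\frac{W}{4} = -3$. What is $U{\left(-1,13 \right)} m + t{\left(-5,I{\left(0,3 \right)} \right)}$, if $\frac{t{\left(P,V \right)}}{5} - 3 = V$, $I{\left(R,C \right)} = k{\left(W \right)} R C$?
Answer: $\frac{4213}{306} \approx 13.768$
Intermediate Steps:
$W = -12$ ($W = 4 \left(-3\right) = -12$)
$U{\left(S,E \right)} = - \frac{E S}{4}$ ($U{\left(S,E \right)} = E S \left(- \frac{1}{4}\right) = E \left(- \frac{S}{4}\right) = - \frac{E S}{4}$)
$I{\left(R,C \right)} = - 2 C R$ ($I{\left(R,C \right)} = - 2 R C = - 2 C R$)
$m = - \frac{58}{153}$ ($m = 58 \left(- \frac{1}{153}\right) = - \frac{58}{153} \approx -0.37909$)
$t{\left(P,V \right)} = 15 + 5 V$
$U{\left(-1,13 \right)} m + t{\left(-5,I{\left(0,3 \right)} \right)} = \left(- \frac{1}{4}\right) 13 \left(-1\right) \left(- \frac{58}{153}\right) + \left(15 + 5 \left(\left(-2\right) 3 \cdot 0\right)\right) = \frac{13}{4} \left(- \frac{58}{153}\right) + \left(15 + 5 \cdot 0\right) = - \frac{377}{306} + \left(15 + 0\right) = - \frac{377}{306} + 15 = \frac{4213}{306}$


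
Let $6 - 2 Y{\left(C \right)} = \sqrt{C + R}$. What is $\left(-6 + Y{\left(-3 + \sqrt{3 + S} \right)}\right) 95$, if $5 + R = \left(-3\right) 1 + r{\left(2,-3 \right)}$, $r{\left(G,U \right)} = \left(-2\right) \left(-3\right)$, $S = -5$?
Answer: $-285 - \frac{95 \sqrt{-5 + i \sqrt{2}}}{2} \approx -299.88 - 107.25 i$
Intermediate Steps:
$r{\left(G,U \right)} = 6$
$R = -2$ ($R = -5 + \left(\left(-3\right) 1 + 6\right) = -5 + \left(-3 + 6\right) = -5 + 3 = -2$)
$Y{\left(C \right)} = 3 - \frac{\sqrt{-2 + C}}{2}$ ($Y{\left(C \right)} = 3 - \frac{\sqrt{C - 2}}{2} = 3 - \frac{\sqrt{-2 + C}}{2}$)
$\left(-6 + Y{\left(-3 + \sqrt{3 + S} \right)}\right) 95 = \left(-6 + \left(3 - \frac{\sqrt{-2 - \left(3 - \sqrt{3 - 5}\right)}}{2}\right)\right) 95 = \left(-6 + \left(3 - \frac{\sqrt{-2 - \left(3 - \sqrt{-2}\right)}}{2}\right)\right) 95 = \left(-6 + \left(3 - \frac{\sqrt{-2 - \left(3 - i \sqrt{2}\right)}}{2}\right)\right) 95 = \left(-6 + \left(3 - \frac{\sqrt{-5 + i \sqrt{2}}}{2}\right)\right) 95 = \left(-3 - \frac{\sqrt{-5 + i \sqrt{2}}}{2}\right) 95 = -285 - \frac{95 \sqrt{-5 + i \sqrt{2}}}{2}$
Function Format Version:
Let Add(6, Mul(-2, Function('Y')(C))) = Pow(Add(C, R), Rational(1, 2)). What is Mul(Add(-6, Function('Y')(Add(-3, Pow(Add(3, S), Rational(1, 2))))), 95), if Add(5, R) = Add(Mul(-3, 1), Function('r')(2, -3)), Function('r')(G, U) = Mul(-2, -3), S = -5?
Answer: Add(-285, Mul(Rational(-95, 2), Pow(Add(-5, Mul(I, Pow(2, Rational(1, 2)))), Rational(1, 2)))) ≈ Add(-299.88, Mul(-107.25, I))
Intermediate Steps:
Function('r')(G, U) = 6
R = -2 (R = Add(-5, Add(Mul(-3, 1), 6)) = Add(-5, Add(-3, 6)) = Add(-5, 3) = -2)
Function('Y')(C) = Add(3, Mul(Rational(-1, 2), Pow(Add(-2, C), Rational(1, 2)))) (Function('Y')(C) = Add(3, Mul(Rational(-1, 2), Pow(Add(C, -2), Rational(1, 2)))) = Add(3, Mul(Rational(-1, 2), Pow(Add(-2, C), Rational(1, 2)))))
Mul(Add(-6, Function('Y')(Add(-3, Pow(Add(3, S), Rational(1, 2))))), 95) = Mul(Add(-6, Add(3, Mul(Rational(-1, 2), Pow(Add(-2, Add(-3, Pow(Add(3, -5), Rational(1, 2)))), Rational(1, 2))))), 95) = Mul(Add(-6, Add(3, Mul(Rational(-1, 2), Pow(Add(-2, Add(-3, Pow(-2, Rational(1, 2)))), Rational(1, 2))))), 95) = Mul(Add(-6, Add(3, Mul(Rational(-1, 2), Pow(Add(-2, Add(-3, Mul(I, Pow(2, Rational(1, 2))))), Rational(1, 2))))), 95) = Mul(Add(-6, Add(3, Mul(Rational(-1, 2), Pow(Add(-5, Mul(I, Pow(2, Rational(1, 2)))), Rational(1, 2))))), 95) = Mul(Add(-3, Mul(Rational(-1, 2), Pow(Add(-5, Mul(I, Pow(2, Rational(1, 2)))), Rational(1, 2)))), 95) = Add(-285, Mul(Rational(-95, 2), Pow(Add(-5, Mul(I, Pow(2, Rational(1, 2)))), Rational(1, 2))))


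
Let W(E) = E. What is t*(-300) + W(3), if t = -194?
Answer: 58203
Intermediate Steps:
t*(-300) + W(3) = -194*(-300) + 3 = 58200 + 3 = 58203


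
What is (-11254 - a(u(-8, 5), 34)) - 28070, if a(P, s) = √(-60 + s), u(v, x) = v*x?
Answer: -39324 - I*√26 ≈ -39324.0 - 5.099*I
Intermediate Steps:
(-11254 - a(u(-8, 5), 34)) - 28070 = (-11254 - √(-60 + 34)) - 28070 = (-11254 - √(-26)) - 28070 = (-11254 - I*√26) - 28070 = -39324 - I*√26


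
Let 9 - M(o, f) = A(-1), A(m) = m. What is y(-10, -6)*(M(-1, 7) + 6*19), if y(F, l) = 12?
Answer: 1488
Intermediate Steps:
M(o, f) = 10 (M(o, f) = 9 - 1*(-1) = 9 + 1 = 10)
y(-10, -6)*(M(-1, 7) + 6*19) = 12*(10 + 6*19) = 12*(10 + 114) = 12*124 = 1488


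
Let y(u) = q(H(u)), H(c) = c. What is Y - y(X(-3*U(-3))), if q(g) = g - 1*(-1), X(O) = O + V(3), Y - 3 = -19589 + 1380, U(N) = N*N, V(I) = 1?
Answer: -18181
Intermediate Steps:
U(N) = N²
Y = -18206 (Y = 3 + (-19589 + 1380) = 3 - 18209 = -18206)
X(O) = 1 + O (X(O) = O + 1 = 1 + O)
q(g) = 1 + g (q(g) = g + 1 = 1 + g)
y(u) = 1 + u
Y - y(X(-3*U(-3))) = -18206 - (1 + (1 - 3*(-3)²)) = -18206 - (1 + (1 - 3*9)) = -18206 - (1 + (1 - 27)) = -18206 - (1 - 26) = -18206 - 1*(-25) = -18206 + 25 = -18181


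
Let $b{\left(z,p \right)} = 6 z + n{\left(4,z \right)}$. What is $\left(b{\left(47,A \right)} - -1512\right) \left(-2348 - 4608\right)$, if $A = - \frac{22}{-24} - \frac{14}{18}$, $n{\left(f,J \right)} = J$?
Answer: $-12805996$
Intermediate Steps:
$A = \frac{5}{36}$ ($A = \left(-22\right) \left(- \frac{1}{24}\right) - \frac{7}{9} = \frac{11}{12} - \frac{7}{9} = \frac{5}{36} \approx 0.13889$)
$b{\left(z,p \right)} = 7 z$ ($b{\left(z,p \right)} = 6 z + z = 7 z$)
$\left(b{\left(47,A \right)} - -1512\right) \left(-2348 - 4608\right) = \left(7 \cdot 47 - -1512\right) \left(-2348 - 4608\right) = \left(329 + 1512\right) \left(-6956\right) = 1841 \left(-6956\right) = -12805996$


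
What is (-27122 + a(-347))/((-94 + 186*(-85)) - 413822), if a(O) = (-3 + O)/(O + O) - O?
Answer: 4645375/74557461 ≈ 0.062306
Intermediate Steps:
a(O) = -O + (-3 + O)/(2*O) (a(O) = (-3 + O)/((2*O)) - O = (-3 + O)*(1/(2*O)) - O = (-3 + O)/(2*O) - O = -O + (-3 + O)/(2*O))
(-27122 + a(-347))/((-94 + 186*(-85)) - 413822) = (-27122 + (½ - 1*(-347) - 3/2/(-347)))/((-94 + 186*(-85)) - 413822) = (-27122 + (½ + 347 - 3/2*(-1/347)))/((-94 - 15810) - 413822) = (-27122 + (½ + 347 + 3/694))/(-15904 - 413822) = (-27122 + 120584/347)/(-429726) = -9290750/347*(-1/429726) = 4645375/74557461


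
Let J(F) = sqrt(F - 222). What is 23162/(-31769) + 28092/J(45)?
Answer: -23162/31769 - 9364*I*sqrt(177)/59 ≈ -0.72908 - 2111.5*I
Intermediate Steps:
J(F) = sqrt(-222 + F)
23162/(-31769) + 28092/J(45) = 23162/(-31769) + 28092/(sqrt(-222 + 45)) = 23162*(-1/31769) + 28092/(sqrt(-177)) = -23162/31769 + 28092/((I*sqrt(177))) = -23162/31769 + 28092*(-I*sqrt(177)/177) = -23162/31769 - 9364*I*sqrt(177)/59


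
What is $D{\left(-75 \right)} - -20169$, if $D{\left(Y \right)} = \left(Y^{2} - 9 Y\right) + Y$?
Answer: $26394$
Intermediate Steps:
$D{\left(Y \right)} = Y^{2} - 8 Y$
$D{\left(-75 \right)} - -20169 = - 75 \left(-8 - 75\right) - -20169 = \left(-75\right) \left(-83\right) + 20169 = 6225 + 20169 = 26394$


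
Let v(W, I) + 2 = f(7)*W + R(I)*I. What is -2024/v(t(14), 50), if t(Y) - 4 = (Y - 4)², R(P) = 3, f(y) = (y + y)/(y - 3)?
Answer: -253/64 ≈ -3.9531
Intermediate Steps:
f(y) = 2*y/(-3 + y) (f(y) = (2*y)/(-3 + y) = 2*y/(-3 + y))
t(Y) = 4 + (-4 + Y)² (t(Y) = 4 + (Y - 4)² = 4 + (-4 + Y)²)
v(W, I) = -2 + 3*I + 7*W/2 (v(W, I) = -2 + ((2*7/(-3 + 7))*W + 3*I) = -2 + ((2*7/4)*W + 3*I) = -2 + ((2*7*(¼))*W + 3*I) = -2 + (7*W/2 + 3*I) = -2 + (3*I + 7*W/2) = -2 + 3*I + 7*W/2)
-2024/v(t(14), 50) = -2024/(-2 + 3*50 + 7*(4 + (-4 + 14)²)/2) = -2024/(-2 + 150 + 7*(4 + 10²)/2) = -2024/(-2 + 150 + 7*(4 + 100)/2) = -2024/(-2 + 150 + (7/2)*104) = -2024/(-2 + 150 + 364) = -2024/512 = -2024*1/512 = -253/64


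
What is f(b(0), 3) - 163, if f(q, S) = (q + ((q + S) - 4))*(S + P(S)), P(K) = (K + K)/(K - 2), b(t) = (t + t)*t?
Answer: -172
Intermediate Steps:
b(t) = 2*t² (b(t) = (2*t)*t = 2*t²)
P(K) = 2*K/(-2 + K) (P(K) = (2*K)/(-2 + K) = 2*K/(-2 + K))
f(q, S) = (S + 2*S/(-2 + S))*(-4 + S + 2*q) (f(q, S) = (q + ((q + S) - 4))*(S + 2*S/(-2 + S)) = (q + ((S + q) - 4))*(S + 2*S/(-2 + S)) = (q + (-4 + S + q))*(S + 2*S/(-2 + S)) = (-4 + S + 2*q)*(S + 2*S/(-2 + S)) = (S + 2*S/(-2 + S))*(-4 + S + 2*q))
f(b(0), 3) - 163 = 3²*(-4 + 3 + 2*(2*0²))/(-2 + 3) - 163 = 9*(-4 + 3 + 2*(2*0))/1 - 163 = 9*1*(-4 + 3 + 2*0) - 163 = 9*1*(-4 + 3 + 0) - 163 = 9*1*(-1) - 163 = -9 - 163 = -172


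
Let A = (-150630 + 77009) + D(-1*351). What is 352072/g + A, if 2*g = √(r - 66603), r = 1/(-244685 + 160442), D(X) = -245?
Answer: -73866 - 352072*I*√472673701796790/2805418265 ≈ -73866.0 - 2728.4*I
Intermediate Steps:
r = -1/84243 (r = 1/(-84243) = -1/84243 ≈ -1.1870e-5)
g = I*√472673701796790/168486 (g = √(-1/84243 - 66603)/2 = √(-5610836530/84243)/2 = (I*√472673701796790/84243)/2 = I*√472673701796790/168486 ≈ 129.04*I)
A = -73866 (A = (-150630 + 77009) - 245 = -73621 - 245 = -73866)
352072/g + A = 352072/((I*√472673701796790/168486)) - 73866 = 352072*(-I*√472673701796790/2805418265) - 73866 = -352072*I*√472673701796790/2805418265 - 73866 = -73866 - 352072*I*√472673701796790/2805418265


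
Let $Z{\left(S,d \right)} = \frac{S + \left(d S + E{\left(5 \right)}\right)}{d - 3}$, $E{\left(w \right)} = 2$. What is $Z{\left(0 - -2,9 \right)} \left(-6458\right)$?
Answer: $- \frac{71038}{3} \approx -23679.0$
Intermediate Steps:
$Z{\left(S,d \right)} = \frac{2 + S + S d}{-3 + d}$ ($Z{\left(S,d \right)} = \frac{S + \left(d S + 2\right)}{d - 3} = \frac{S + \left(S d + 2\right)}{-3 + d} = \frac{S + \left(2 + S d\right)}{-3 + d} = \frac{2 + S + S d}{-3 + d}$)
$Z{\left(0 - -2,9 \right)} \left(-6458\right) = \frac{2 + \left(0 - -2\right) + \left(0 - -2\right) 9}{-3 + 9} \left(-6458\right) = \frac{2 + \left(0 + 2\right) + \left(0 + 2\right) 9}{6} \left(-6458\right) = \frac{2 + 2 + 2 \cdot 9}{6} \left(-6458\right) = \frac{2 + 2 + 18}{6} \left(-6458\right) = \frac{1}{6} \cdot 22 \left(-6458\right) = \frac{11}{3} \left(-6458\right) = - \frac{71038}{3}$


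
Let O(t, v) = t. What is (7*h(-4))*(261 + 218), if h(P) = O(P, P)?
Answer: -13412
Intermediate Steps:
h(P) = P
(7*h(-4))*(261 + 218) = (7*(-4))*(261 + 218) = -28*479 = -13412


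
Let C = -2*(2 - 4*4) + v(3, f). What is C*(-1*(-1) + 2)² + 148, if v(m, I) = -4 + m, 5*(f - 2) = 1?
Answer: 391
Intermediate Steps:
f = 11/5 (f = 2 + (⅕)*1 = 2 + ⅕ = 11/5 ≈ 2.2000)
C = 27 (C = -2*(2 - 4*4) + (-4 + 3) = -2*(2 - 16) - 1 = -2*(-14) - 1 = 28 - 1 = 27)
C*(-1*(-1) + 2)² + 148 = 27*(-1*(-1) + 2)² + 148 = 27*(1 + 2)² + 148 = 27*3² + 148 = 27*9 + 148 = 243 + 148 = 391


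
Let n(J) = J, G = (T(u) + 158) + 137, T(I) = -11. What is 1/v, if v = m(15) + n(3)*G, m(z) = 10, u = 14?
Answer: 1/862 ≈ 0.0011601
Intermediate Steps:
G = 284 (G = (-11 + 158) + 137 = 147 + 137 = 284)
v = 862 (v = 10 + 3*284 = 10 + 852 = 862)
1/v = 1/862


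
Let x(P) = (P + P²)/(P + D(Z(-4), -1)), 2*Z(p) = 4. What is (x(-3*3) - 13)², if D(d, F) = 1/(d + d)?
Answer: 552049/1225 ≈ 450.65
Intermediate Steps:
Z(p) = 2 (Z(p) = (½)*4 = 2)
D(d, F) = 1/(2*d)
x(P) = (P + P²)/(¼ + P) (x(P) = (P + P²)/(P + (½)/2) = (P + P²)/(P + (½)*(½)) = (P + P²)/(P + ¼) = (P + P²)/(¼ + P))
(x(-3*3) - 13)² = (4*(-3*3)*(1 - 3*3)/(1 + 4*(-3*3)) - 13)² = (4*(-9)*(1 - 9)/(1 + 4*(-9)) - 13)² = (4*(-9)*(-8)/(1 - 36) - 13)² = (4*(-9)*(-8)/(-35) - 13)² = (4*(-9)*(-1/35)*(-8) - 13)² = (-288/35 - 13)² = (-743/35)² = 552049/1225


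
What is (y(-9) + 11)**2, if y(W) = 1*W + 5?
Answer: 49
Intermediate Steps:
y(W) = 5 + W (y(W) = W + 5 = 5 + W)
(y(-9) + 11)**2 = ((5 - 9) + 11)**2 = (-4 + 11)**2 = 7**2 = 49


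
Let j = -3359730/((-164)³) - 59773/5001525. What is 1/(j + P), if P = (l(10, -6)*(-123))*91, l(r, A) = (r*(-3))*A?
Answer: -11030723344800/22224031281643235731 ≈ -4.9634e-7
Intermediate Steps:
j = 8270059116269/11030723344800 (j = -3359730/(-4410944) - 59773*1/5001525 = -3359730*(-1/4410944) - 59773/5001525 = 1679865/2205472 - 59773/5001525 = 8270059116269/11030723344800 ≈ 0.74973)
l(r, A) = -3*A*r (l(r, A) = (-3*r)*A = -3*A*r)
P = -2014740 (P = (-3*(-6)*10*(-123))*91 = (180*(-123))*91 = -22140*91 = -2014740)
1/(j + P) = 1/(8270059116269/11030723344800 - 2014740) = 1/(-22224031281643235731/11030723344800) = -11030723344800/22224031281643235731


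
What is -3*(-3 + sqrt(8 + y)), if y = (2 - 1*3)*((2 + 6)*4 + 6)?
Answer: 9 - 3*I*sqrt(30) ≈ 9.0 - 16.432*I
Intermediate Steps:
y = -38 (y = (2 - 3)*(8*4 + 6) = -(32 + 6) = -1*38 = -38)
-3*(-3 + sqrt(8 + y)) = -3*(-3 + sqrt(8 - 38)) = -3*(-3 + sqrt(-30)) = -3*(-3 + I*sqrt(30)) = 9 - 3*I*sqrt(30)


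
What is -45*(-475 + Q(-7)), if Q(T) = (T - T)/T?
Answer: 21375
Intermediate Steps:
Q(T) = 0 (Q(T) = 0/T = 0)
-45*(-475 + Q(-7)) = -45*(-475 + 0) = -45*(-475) = 21375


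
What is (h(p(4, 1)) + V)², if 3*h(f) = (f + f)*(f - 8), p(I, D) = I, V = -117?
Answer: 146689/9 ≈ 16299.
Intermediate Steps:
h(f) = 2*f*(-8 + f)/3 (h(f) = ((f + f)*(f - 8))/3 = ((2*f)*(-8 + f))/3 = (2*f*(-8 + f))/3 = 2*f*(-8 + f)/3)
(h(p(4, 1)) + V)² = ((⅔)*4*(-8 + 4) - 117)² = ((⅔)*4*(-4) - 117)² = (-32/3 - 117)² = (-383/3)² = 146689/9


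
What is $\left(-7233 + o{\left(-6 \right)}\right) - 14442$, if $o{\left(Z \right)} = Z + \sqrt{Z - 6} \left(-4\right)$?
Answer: $-21681 - 8 i \sqrt{3} \approx -21681.0 - 13.856 i$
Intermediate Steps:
$o{\left(Z \right)} = Z - 4 \sqrt{-6 + Z}$ ($o{\left(Z \right)} = Z + \sqrt{-6 + Z} \left(-4\right) = Z - 4 \sqrt{-6 + Z}$)
$\left(-7233 + o{\left(-6 \right)}\right) - 14442 = \left(-7233 - \left(6 + 4 \sqrt{-6 - 6}\right)\right) - 14442 = \left(-7233 - \left(6 + 4 \sqrt{-12}\right)\right) - 14442 = \left(-7233 - \left(6 + 4 \cdot 2 i \sqrt{3}\right)\right) - 14442 = \left(-7233 - \left(6 + 8 i \sqrt{3}\right)\right) - 14442 = \left(-7239 - 8 i \sqrt{3}\right) - 14442 = -21681 - 8 i \sqrt{3}$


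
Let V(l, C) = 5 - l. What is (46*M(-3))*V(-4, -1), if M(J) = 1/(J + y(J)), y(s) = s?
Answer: -69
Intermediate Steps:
M(J) = 1/(2*J) (M(J) = 1/(J + J) = 1/(2*J))
(46*M(-3))*V(-4, -1) = (46*((½)/(-3)))*(5 - 1*(-4)) = (46*((½)*(-⅓)))*(5 + 4) = (46*(-⅙))*9 = -23/3*9 = -69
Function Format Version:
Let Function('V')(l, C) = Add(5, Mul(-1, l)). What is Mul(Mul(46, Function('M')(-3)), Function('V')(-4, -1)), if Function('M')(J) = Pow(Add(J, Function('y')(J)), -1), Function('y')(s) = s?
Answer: -69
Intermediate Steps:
Function('M')(J) = Mul(Rational(1, 2), Pow(J, -1)) (Function('M')(J) = Pow(Add(J, J), -1) = Pow(Mul(2, J), -1) = Mul(Rational(1, 2), Pow(J, -1)))
Mul(Mul(46, Function('M')(-3)), Function('V')(-4, -1)) = Mul(Mul(46, Mul(Rational(1, 2), Pow(-3, -1))), Add(5, Mul(-1, -4))) = Mul(Mul(46, Mul(Rational(1, 2), Rational(-1, 3))), Add(5, 4)) = Mul(Mul(46, Rational(-1, 6)), 9) = Mul(Rational(-23, 3), 9) = -69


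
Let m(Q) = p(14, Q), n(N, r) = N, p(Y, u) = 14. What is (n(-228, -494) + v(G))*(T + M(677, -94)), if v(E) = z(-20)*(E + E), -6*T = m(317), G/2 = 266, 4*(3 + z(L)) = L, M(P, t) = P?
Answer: -17689760/3 ≈ -5.8966e+6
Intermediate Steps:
z(L) = -3 + L/4
G = 532 (G = 2*266 = 532)
m(Q) = 14
T = -7/3 (T = -⅙*14 = -7/3 ≈ -2.3333)
v(E) = -16*E (v(E) = (-3 + (¼)*(-20))*(E + E) = (-3 - 5)*(2*E) = -16*E)
(n(-228, -494) + v(G))*(T + M(677, -94)) = (-228 - 16*532)*(-7/3 + 677) = (-228 - 8512)*(2024/3) = -8740*2024/3 = -17689760/3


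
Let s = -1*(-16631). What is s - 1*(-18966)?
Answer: 35597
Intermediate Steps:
s = 16631
s - 1*(-18966) = 16631 - 1*(-18966) = 16631 + 18966 = 35597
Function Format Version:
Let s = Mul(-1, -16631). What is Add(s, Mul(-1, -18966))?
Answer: 35597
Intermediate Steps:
s = 16631
Add(s, Mul(-1, -18966)) = Add(16631, Mul(-1, -18966)) = Add(16631, 18966) = 35597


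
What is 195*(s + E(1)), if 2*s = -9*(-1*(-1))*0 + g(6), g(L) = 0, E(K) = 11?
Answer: 2145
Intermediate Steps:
s = 0 (s = (-9*(-1*(-1))*0 + 0)/2 = (-9*0 + 0)/2 = (0 + 0)/2 = (½)*0 = 0)
195*(s + E(1)) = 195*(0 + 11) = 195*11 = 2145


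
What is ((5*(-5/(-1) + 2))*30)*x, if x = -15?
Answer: -15750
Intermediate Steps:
((5*(-5/(-1) + 2))*30)*x = ((5*(-5/(-1) + 2))*30)*(-15) = ((5*(-5*(-1) + 2))*30)*(-15) = ((5*(5 + 2))*30)*(-15) = ((5*7)*30)*(-15) = (35*30)*(-15) = 1050*(-15) = -15750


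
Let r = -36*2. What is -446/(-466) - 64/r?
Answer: 3871/2097 ≈ 1.8460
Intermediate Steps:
r = -72
-446/(-466) - 64/r = -446/(-466) - 64/(-72) = -446*(-1/466) - 64*(-1/72) = 223/233 + 8/9 = 3871/2097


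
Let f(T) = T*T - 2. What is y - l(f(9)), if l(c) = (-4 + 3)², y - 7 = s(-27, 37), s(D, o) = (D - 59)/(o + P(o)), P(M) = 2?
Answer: 148/39 ≈ 3.7949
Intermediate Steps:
s(D, o) = (-59 + D)/(2 + o) (s(D, o) = (D - 59)/(o + 2) = (-59 + D)/(2 + o))
f(T) = -2 + T² (f(T) = T² - 2 = -2 + T²)
y = 187/39 (y = 7 + (-59 - 27)/(2 + 37) = 7 - 86/39 = 187/39 ≈ 4.7949)
l(c) = 1 (l(c) = (-1)² = 1)
y - l(f(9)) = 187/39 - 1*1 = 187/39 - 1 = 148/39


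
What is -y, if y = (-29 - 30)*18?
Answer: 1062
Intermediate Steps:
y = -1062 (y = -59*18 = -1062)
-y = -1*(-1062) = 1062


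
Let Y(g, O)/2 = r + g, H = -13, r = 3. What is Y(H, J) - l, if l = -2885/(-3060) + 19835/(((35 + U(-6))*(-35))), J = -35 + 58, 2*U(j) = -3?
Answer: -1155565/287028 ≈ -4.0260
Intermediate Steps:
U(j) = -3/2 (U(j) = (1/2)*(-3) = -3/2)
J = 23
Y(g, O) = 6 + 2*g (Y(g, O) = 2*(3 + g) = 6 + 2*g)
l = -4584995/287028 (l = -2885/(-3060) + 19835/(((35 - 3/2)*(-35))) = -2885*(-1/3060) + 19835/(((67/2)*(-35))) = 577/612 + 19835/(-2345/2) = 577/612 + 19835*(-2/2345) = 577/612 - 7934/469 = -4584995/287028 ≈ -15.974)
Y(H, J) - l = (6 + 2*(-13)) - 1*(-4584995/287028) = (6 - 26) + 4584995/287028 = -20 + 4584995/287028 = -1155565/287028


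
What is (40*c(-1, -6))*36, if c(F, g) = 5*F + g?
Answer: -15840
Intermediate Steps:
c(F, g) = g + 5*F
(40*c(-1, -6))*36 = (40*(-6 + 5*(-1)))*36 = (40*(-6 - 5))*36 = (40*(-11))*36 = -440*36 = -15840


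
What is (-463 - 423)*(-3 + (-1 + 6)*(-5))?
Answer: 24808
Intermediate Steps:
(-463 - 423)*(-3 + (-1 + 6)*(-5)) = -886*(-3 + 5*(-5)) = -886*(-3 - 25) = -886*(-28) = 24808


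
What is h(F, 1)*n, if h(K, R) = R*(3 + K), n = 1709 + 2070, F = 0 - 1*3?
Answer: 0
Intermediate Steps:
F = -3 (F = 0 - 3 = -3)
n = 3779
h(F, 1)*n = (1*(3 - 3))*3779 = (1*0)*3779 = 0*3779 = 0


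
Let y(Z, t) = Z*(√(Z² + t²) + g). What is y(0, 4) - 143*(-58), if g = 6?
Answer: 8294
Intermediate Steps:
y(Z, t) = Z*(6 + √(Z² + t²)) (y(Z, t) = Z*(√(Z² + t²) + 6) = Z*(6 + √(Z² + t²)))
y(0, 4) - 143*(-58) = 0*(6 + √(0² + 4²)) - 143*(-58) = 0*(6 + √(0 + 16)) + 8294 = 0*(6 + √16) + 8294 = 0*(6 + 4) + 8294 = 0*10 + 8294 = 0 + 8294 = 8294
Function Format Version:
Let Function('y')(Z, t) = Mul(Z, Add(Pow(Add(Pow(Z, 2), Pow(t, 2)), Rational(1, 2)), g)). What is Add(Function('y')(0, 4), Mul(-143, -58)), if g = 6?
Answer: 8294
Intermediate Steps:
Function('y')(Z, t) = Mul(Z, Add(6, Pow(Add(Pow(Z, 2), Pow(t, 2)), Rational(1, 2)))) (Function('y')(Z, t) = Mul(Z, Add(Pow(Add(Pow(Z, 2), Pow(t, 2)), Rational(1, 2)), 6)) = Mul(Z, Add(6, Pow(Add(Pow(Z, 2), Pow(t, 2)), Rational(1, 2)))))
Add(Function('y')(0, 4), Mul(-143, -58)) = Add(Mul(0, Add(6, Pow(Add(Pow(0, 2), Pow(4, 2)), Rational(1, 2)))), Mul(-143, -58)) = Add(Mul(0, Add(6, Pow(Add(0, 16), Rational(1, 2)))), 8294) = Add(Mul(0, Add(6, Pow(16, Rational(1, 2)))), 8294) = Add(Mul(0, Add(6, 4)), 8294) = Add(Mul(0, 10), 8294) = Add(0, 8294) = 8294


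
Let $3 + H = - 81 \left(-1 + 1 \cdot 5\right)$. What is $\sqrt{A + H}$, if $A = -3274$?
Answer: $i \sqrt{3601} \approx 60.008 i$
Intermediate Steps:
$H = -327$ ($H = -3 - 81 \left(-1 + 1 \cdot 5\right) = -3 - 81 \left(-1 + 5\right) = -3 - 324 = -327$)
$\sqrt{A + H} = \sqrt{-3274 - 327} = \sqrt{-3601} = i \sqrt{3601}$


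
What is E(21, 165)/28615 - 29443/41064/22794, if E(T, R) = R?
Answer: 520676621/90793243152 ≈ 0.0057347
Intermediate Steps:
E(21, 165)/28615 - 29443/41064/22794 = 165/28615 - 29443/41064/22794 = 165*(1/28615) - 29443*1/41064*(1/22794) = 33/5723 - 29443/41064*1/22794 = 33/5723 - 29443/936012816 = 520676621/90793243152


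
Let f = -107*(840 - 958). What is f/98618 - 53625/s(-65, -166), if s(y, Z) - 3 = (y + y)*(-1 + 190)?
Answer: 933095532/403791401 ≈ 2.3108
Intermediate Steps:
s(y, Z) = 3 + 378*y (s(y, Z) = 3 + (y + y)*(-1 + 190) = 3 + (2*y)*189 = 3 + 378*y)
f = 12626 (f = -107*(-118) = 12626)
f/98618 - 53625/s(-65, -166) = 12626/98618 - 53625/(3 + 378*(-65)) = 12626*(1/98618) - 53625/(3 - 24570) = 6313/49309 - 53625/(-24567) = 6313/49309 - 53625*(-1/24567) = 6313/49309 + 17875/8189 = 933095532/403791401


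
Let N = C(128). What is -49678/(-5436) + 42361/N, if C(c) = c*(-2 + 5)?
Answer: 20779229/173952 ≈ 119.45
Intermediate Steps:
C(c) = 3*c (C(c) = c*3 = 3*c)
N = 384 (N = 3*128 = 384)
-49678/(-5436) + 42361/N = -49678/(-5436) + 42361/384 = -49678*(-1/5436) + 42361*(1/384) = 24839/2718 + 42361/384 = 20779229/173952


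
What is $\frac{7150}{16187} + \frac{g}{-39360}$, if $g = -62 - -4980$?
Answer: $\frac{100908167}{318560160} \approx 0.31676$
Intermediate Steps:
$g = 4918$ ($g = -62 + 4980 = 4918$)
$\frac{7150}{16187} + \frac{g}{-39360} = \frac{7150}{16187} + \frac{4918}{-39360} = 7150 \cdot \frac{1}{16187} + 4918 \left(- \frac{1}{39360}\right) = \frac{7150}{16187} - \frac{2459}{19680} = \frac{100908167}{318560160}$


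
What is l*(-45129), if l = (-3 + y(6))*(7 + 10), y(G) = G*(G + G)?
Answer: -52936317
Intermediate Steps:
y(G) = 2*G² (y(G) = G*(2*G) = 2*G²)
l = 1173 (l = (-3 + 2*6²)*(7 + 10) = (-3 + 2*36)*17 = (-3 + 72)*17 = 69*17 = 1173)
l*(-45129) = 1173*(-45129) = -52936317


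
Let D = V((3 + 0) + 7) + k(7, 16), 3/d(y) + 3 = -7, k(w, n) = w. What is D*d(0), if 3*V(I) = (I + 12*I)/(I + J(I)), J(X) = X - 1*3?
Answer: -487/170 ≈ -2.8647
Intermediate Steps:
J(X) = -3 + X (J(X) = X - 3 = -3 + X)
V(I) = 13*I/(3*(-3 + 2*I)) (V(I) = ((I + 12*I)/(I + (-3 + I)))/3 = ((13*I)/(-3 + 2*I))/3 = (13*I/(-3 + 2*I))/3 = 13*I/(3*(-3 + 2*I)))
d(y) = -3/10 (d(y) = 3/(-3 - 7) = 3/(-10) = 3*(-⅒) = -3/10)
D = 487/51 (D = 13*((3 + 0) + 7)/(3*(-3 + 2*((3 + 0) + 7))) + 7 = 13*(3 + 7)/(3*(-3 + 2*(3 + 7))) + 7 = (13/3)*10/(-3 + 2*10) + 7 = (13/3)*10/(-3 + 20) + 7 = (13/3)*10/17 + 7 = (13/3)*10*(1/17) + 7 = 130/51 + 7 = 487/51 ≈ 9.5490)
D*d(0) = (487/51)*(-3/10) = -487/170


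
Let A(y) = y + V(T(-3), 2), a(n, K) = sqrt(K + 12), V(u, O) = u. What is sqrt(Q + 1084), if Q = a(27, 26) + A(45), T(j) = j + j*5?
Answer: sqrt(1111 + sqrt(38)) ≈ 33.424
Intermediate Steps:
T(j) = 6*j (T(j) = j + 5*j = 6*j)
a(n, K) = sqrt(12 + K)
A(y) = -18 + y (A(y) = y + 6*(-3) = y - 18 = -18 + y)
Q = 27 + sqrt(38) (Q = sqrt(12 + 26) + (-18 + 45) = sqrt(38) + 27 = 27 + sqrt(38) ≈ 33.164)
sqrt(Q + 1084) = sqrt((27 + sqrt(38)) + 1084) = sqrt(1111 + sqrt(38))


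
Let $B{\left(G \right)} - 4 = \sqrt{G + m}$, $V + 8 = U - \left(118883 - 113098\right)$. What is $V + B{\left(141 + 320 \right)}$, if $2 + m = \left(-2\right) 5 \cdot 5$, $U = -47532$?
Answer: $-53321 + \sqrt{409} \approx -53301.0$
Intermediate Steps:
$m = -52$ ($m = -2 + \left(-2\right) 5 \cdot 5 = -2 - 50 = -52$)
$V = -53325$ ($V = -8 - 53317 = -53325$)
$B{\left(G \right)} = 4 + \sqrt{-52 + G}$ ($B{\left(G \right)} = 4 + \sqrt{G - 52} = 4 + \sqrt{-52 + G}$)
$V + B{\left(141 + 320 \right)} = -53325 + \left(4 + \sqrt{-52 + \left(141 + 320\right)}\right) = -53325 + \left(4 + \sqrt{-52 + 461}\right) = -53325 + \left(4 + \sqrt{409}\right) = -53321 + \sqrt{409}$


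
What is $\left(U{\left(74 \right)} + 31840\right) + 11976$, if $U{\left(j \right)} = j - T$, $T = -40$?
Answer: $43930$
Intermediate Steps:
$U{\left(j \right)} = 40 + j$ ($U{\left(j \right)} = j - -40 = j + 40 = 40 + j$)
$\left(U{\left(74 \right)} + 31840\right) + 11976 = \left(\left(40 + 74\right) + 31840\right) + 11976 = \left(114 + 31840\right) + 11976 = 31954 + 11976 = 43930$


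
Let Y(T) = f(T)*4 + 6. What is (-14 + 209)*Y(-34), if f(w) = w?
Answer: -25350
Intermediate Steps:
Y(T) = 6 + 4*T (Y(T) = T*4 + 6 = 4*T + 6 = 6 + 4*T)
(-14 + 209)*Y(-34) = (-14 + 209)*(6 + 4*(-34)) = 195*(6 - 136) = 195*(-130) = -25350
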